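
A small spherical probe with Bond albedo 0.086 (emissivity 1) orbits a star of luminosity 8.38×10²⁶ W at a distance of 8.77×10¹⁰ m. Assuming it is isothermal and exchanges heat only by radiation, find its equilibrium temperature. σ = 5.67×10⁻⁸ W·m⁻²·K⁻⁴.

T ≈ 432 K

First find the stellar flux at distance d: S = L/(4πd²) = 8.38×10²⁶/(4π·(8.77×10¹⁰)²) = 8670 W/m².
For an isothermal sphere, absorbed (1−a)S·πr² = emitted σ·4πr²·T⁴, so T⁴ = (1−a)S/(4σ).
T⁴ = 0.914·8670/(4·5.67×10⁻⁸) = 3.494×10¹⁰ K⁴.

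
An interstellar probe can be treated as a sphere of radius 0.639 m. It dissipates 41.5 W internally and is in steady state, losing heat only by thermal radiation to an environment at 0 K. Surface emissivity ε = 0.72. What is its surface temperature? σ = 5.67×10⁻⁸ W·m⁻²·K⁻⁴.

T ≈ 119 K

Steady state: internal power = radiated power, P = εσA T⁴.
Radiating area A = 4πr² = 5.131 m².
T⁴ = P/(εσA) = 41.5/(0.72·5.67×10⁻⁸·5.131) = 1.981×10⁸ K⁴.
T = (1.981×10⁸)^(1/4).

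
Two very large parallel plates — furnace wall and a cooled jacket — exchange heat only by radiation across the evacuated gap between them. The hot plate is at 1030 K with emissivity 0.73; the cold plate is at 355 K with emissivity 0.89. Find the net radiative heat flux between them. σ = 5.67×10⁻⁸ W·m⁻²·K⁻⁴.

q ≈ 42100 W/m²

For two infinite grey parallel plates, q = σ(T₁⁴ − T₂⁴)/(1/ε₁ + 1/ε₂ − 1).
T₁⁴ − T₂⁴ = 1.126×10¹² − 1.588×10¹⁰ = 1.110×10¹² K⁴.
1/ε₁ + 1/ε₂ − 1 = 1.370 + 1.124 − 1 = 1.493.
q = 5.67×10⁻⁸ × 1.110×10¹² / 1.493.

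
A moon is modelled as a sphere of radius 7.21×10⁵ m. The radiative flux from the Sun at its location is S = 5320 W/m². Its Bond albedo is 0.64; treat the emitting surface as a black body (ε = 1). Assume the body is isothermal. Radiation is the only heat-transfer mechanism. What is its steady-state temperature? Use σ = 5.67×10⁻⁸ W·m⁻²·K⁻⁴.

T ≈ 303 K

At equilibrium, absorbed power = emitted power.
Absorbing cross-section = πr² = 1.633×10¹² m²; emitting surface = 4πr² = 6.533×10¹² m² (ratio 4).
(1−a)S·A_cross = εσ·A_surf·T⁴  ⇒  T⁴ = (1−a)S/(4σ).
T⁴ = 0.360·5320/(4·5.67×10⁻⁸) = 8.444×10⁹ K⁴.
T = (8.444×10⁹)^(1/4).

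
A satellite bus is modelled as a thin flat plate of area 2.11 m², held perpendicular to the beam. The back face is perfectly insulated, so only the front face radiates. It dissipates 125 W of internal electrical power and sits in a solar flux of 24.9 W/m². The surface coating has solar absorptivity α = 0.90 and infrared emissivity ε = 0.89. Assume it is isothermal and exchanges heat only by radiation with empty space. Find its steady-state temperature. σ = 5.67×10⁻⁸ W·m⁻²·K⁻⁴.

At steady state, absorbed solar power + internal power = radiated power.
Absorbed: α·S·A_cross = 0.90·24.9·2.110 = 47.29 W (cross-section A).
Total input = 47.29 + 125 = 172.3 W.
Radiated: εσ·A_surf·T⁴ with A_surf = A = 2.110 m².
T⁴ = 172.3/(0.89·5.67×10⁻⁸·2.110) = 1.618×10⁹ K⁴.

T ≈ 201 K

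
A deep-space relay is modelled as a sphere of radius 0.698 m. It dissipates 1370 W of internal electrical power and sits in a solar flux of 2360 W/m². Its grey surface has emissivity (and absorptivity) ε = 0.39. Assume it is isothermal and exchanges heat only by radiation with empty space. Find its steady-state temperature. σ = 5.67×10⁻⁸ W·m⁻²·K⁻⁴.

T ≈ 379 K

At steady state, absorbed solar power + internal power = radiated power.
Absorbed: α·S·A_cross = 0.39·2360·1.531 = 1409 W (cross-section πr²).
Total input = 1409 + 1370 = 2779 W.
Radiated: εσ·A_surf·T⁴ with A_surf = 4πr² = 6.122 m².
T⁴ = 2779/(0.39·5.67×10⁻⁸·6.122) = 2.052×10¹⁰ K⁴.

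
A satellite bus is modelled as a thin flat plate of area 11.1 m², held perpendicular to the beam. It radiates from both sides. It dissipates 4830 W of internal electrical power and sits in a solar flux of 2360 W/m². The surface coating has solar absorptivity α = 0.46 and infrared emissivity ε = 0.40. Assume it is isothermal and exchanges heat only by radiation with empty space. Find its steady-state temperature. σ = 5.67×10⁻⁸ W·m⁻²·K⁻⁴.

At steady state, absorbed solar power + internal power = radiated power.
Absorbed: α·S·A_cross = 0.46·2360·11.10 = 12050 W (cross-section A).
Total input = 12050 + 4830 = 16880 W.
Radiated: εσ·A_surf·T⁴ with A_surf = 2A = 22.20 m².
T⁴ = 16880/(0.40·5.67×10⁻⁸·22.20) = 3.353×10¹⁰ K⁴.

T ≈ 428 K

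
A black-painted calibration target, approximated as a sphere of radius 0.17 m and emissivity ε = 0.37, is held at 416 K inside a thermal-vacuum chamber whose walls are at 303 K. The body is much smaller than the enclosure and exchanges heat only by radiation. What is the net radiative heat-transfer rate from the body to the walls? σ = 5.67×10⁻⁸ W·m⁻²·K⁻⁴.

P_net ≈ 164 W

For a small grey body in a large enclosure: P_net = εσA(T_body⁴ − T_wall⁴).
A = 4πr² = 0.3632 m²; T_body⁴ − T_wall⁴ = 2.995×10¹⁰ − 8.429×10⁹ = 2.152×10¹⁰ K⁴.
|P_net| = 0.37·5.67×10⁻⁸·0.3632·2.152×10¹⁰.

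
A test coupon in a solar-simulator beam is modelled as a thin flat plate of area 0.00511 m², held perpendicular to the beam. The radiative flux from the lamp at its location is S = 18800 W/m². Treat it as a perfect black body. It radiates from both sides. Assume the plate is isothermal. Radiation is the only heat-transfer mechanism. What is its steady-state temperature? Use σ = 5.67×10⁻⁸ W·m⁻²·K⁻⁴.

At equilibrium, absorbed power = emitted power.
Absorbing cross-section = A = 0.005110 m²; emitting surface = 2A = 0.01022 m² (ratio 2).
S·A_cross = εσ·A_surf·T⁴  ⇒  T⁴ = S/(2σ).
T⁴ = 1.00·18800/(2·5.67×10⁻⁸) = 1.658×10¹¹ K⁴.
T = (1.658×10¹¹)^(1/4).

T ≈ 638 K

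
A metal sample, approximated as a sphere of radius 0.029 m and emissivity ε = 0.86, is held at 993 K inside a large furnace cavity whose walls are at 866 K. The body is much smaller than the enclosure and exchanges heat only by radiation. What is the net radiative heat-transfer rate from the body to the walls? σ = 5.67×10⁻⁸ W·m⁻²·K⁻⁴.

For a small grey body in a large enclosure: P_net = εσA(T_body⁴ − T_wall⁴).
A = 4πr² = 0.01057 m²; T_body⁴ − T_wall⁴ = 9.723×10¹¹ − 5.624×10¹¹ = 4.099×10¹¹ K⁴.
|P_net| = 0.86·5.67×10⁻⁸·0.01057·4.099×10¹¹.

P_net ≈ 211 W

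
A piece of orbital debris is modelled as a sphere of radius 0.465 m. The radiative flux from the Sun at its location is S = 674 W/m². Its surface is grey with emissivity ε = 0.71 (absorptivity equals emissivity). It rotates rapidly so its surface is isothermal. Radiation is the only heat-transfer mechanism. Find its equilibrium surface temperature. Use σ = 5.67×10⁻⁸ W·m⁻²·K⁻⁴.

At equilibrium, absorbed power = emitted power.
Absorbing cross-section = πr² = 0.6793 m²; emitting surface = 4πr² = 2.717 m² (ratio 4).
εS·A_cross = εσ·A_surf·T⁴  ⇒  T⁴ = S/(4σ)   (ε cancels).
T⁴ = 674/(4·5.67×10⁻⁸) = 2.972×10⁹ K⁴.
T = (2.972×10⁹)^(1/4).

T ≈ 233 K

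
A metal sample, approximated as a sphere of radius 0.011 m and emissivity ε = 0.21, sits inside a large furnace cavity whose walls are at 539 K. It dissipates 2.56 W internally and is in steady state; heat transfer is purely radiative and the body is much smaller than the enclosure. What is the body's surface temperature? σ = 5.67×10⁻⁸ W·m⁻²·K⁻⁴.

T ≈ 689 K

For a small grey body in a large enclosure, net radiated power = εσA(T⁴ − T_w⁴).
Steady state: P = εσA(T⁴ − T_w⁴) with A = 4πr² = 0.001521 m².
T⁴ = P/(εσA) + T_w⁴ = 2.56/(0.21·5.67×10⁻⁸·0.001521) + (539)⁴
    = 1.414×10¹¹ + 8.440×10¹⁰ = 2.258×10¹¹ K⁴.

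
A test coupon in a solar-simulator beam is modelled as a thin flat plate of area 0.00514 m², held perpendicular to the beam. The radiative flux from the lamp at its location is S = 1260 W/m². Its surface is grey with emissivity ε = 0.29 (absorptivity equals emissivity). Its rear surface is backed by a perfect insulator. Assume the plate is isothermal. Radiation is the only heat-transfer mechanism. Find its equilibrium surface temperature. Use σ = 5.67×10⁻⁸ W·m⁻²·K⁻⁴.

T ≈ 386 K

At equilibrium, absorbed power = emitted power.
Absorbing cross-section = A = 0.005140 m²; emitting surface = A = 0.005140 m² (ratio 1).
εS·A_cross = εσ·A_surf·T⁴  ⇒  T⁴ = S/(1σ)   (ε cancels).
T⁴ = 1260/(1·5.67×10⁻⁸) = 2.222×10¹⁰ K⁴.
T = (2.222×10¹⁰)^(1/4).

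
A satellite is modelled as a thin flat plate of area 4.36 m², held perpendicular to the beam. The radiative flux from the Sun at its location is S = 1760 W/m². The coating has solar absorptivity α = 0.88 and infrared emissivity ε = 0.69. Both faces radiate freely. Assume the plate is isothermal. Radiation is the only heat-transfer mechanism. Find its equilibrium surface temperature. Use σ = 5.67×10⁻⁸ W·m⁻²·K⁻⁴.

At equilibrium, absorbed power = emitted power.
Absorbing cross-section = A = 4.360 m²; emitting surface = 2A = 8.720 m² (ratio 2).
αS·A_cross = εσ·A_surf·T⁴  ⇒  T⁴ = αS/(ε·2σ).
T⁴ = 0.880·1760/(0.69·2·5.67×10⁻⁸) = 1.979×10¹⁰ K⁴.
T = (1.979×10¹⁰)^(1/4).

T ≈ 375 K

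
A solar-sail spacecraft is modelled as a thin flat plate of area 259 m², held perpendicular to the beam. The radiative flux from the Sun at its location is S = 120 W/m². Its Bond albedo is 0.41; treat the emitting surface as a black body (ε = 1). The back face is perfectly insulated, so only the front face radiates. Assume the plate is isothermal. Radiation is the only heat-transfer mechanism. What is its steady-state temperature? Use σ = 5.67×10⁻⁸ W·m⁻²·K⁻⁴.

T ≈ 188 K

At equilibrium, absorbed power = emitted power.
Absorbing cross-section = A = 259.0 m²; emitting surface = A = 259.0 m² (ratio 1).
(1−a)S·A_cross = εσ·A_surf·T⁴  ⇒  T⁴ = (1−a)S/(1σ).
T⁴ = 0.590·120/(1·5.67×10⁻⁸) = 1.249×10⁹ K⁴.
T = (1.249×10⁹)^(1/4).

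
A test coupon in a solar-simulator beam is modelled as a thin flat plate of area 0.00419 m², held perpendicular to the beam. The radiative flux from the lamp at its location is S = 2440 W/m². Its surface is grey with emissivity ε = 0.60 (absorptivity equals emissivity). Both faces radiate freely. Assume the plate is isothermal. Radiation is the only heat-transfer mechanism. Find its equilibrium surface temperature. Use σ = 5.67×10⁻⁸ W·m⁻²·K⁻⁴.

At equilibrium, absorbed power = emitted power.
Absorbing cross-section = A = 0.004190 m²; emitting surface = 2A = 0.008380 m² (ratio 2).
εS·A_cross = εσ·A_surf·T⁴  ⇒  T⁴ = S/(2σ)   (ε cancels).
T⁴ = 2440/(2·5.67×10⁻⁸) = 2.152×10¹⁰ K⁴.
T = (2.152×10¹⁰)^(1/4).

T ≈ 383 K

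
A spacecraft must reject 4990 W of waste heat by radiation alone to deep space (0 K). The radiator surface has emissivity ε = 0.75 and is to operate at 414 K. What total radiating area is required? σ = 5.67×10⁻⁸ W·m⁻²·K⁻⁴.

P = εσA T⁴ ⇒ A = P/(εσT⁴).
T⁴ = 2.938×10¹⁰ K⁴.
A = 4990/(0.75 × 5.67×10⁻⁸ × 2.938×10¹⁰).

A ≈ 3.99 m²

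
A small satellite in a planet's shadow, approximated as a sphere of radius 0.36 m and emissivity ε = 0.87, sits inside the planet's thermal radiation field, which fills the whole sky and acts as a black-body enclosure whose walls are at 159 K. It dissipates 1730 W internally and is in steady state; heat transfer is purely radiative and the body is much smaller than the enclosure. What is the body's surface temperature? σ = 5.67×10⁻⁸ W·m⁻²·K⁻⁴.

For a small grey body in a large enclosure, net radiated power = εσA(T⁴ − T_w⁴).
Steady state: P = εσA(T⁴ − T_w⁴) with A = 4πr² = 1.629 m².
T⁴ = P/(εσA) + T_w⁴ = 1730/(0.87·5.67×10⁻⁸·1.629) + (159)⁴
    = 2.153×10¹⁰ + 6.391×10⁸ = 2.217×10¹⁰ K⁴.

T ≈ 386 K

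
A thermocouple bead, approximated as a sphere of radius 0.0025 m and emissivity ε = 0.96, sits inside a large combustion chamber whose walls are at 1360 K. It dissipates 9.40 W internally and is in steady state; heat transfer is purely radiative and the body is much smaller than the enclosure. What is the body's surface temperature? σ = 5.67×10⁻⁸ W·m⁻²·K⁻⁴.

For a small grey body in a large enclosure, net radiated power = εσA(T⁴ − T_w⁴).
Steady state: P = εσA(T⁴ − T_w⁴) with A = 4πr² = 7.854×10⁻⁵ m².
T⁴ = P/(εσA) + T_w⁴ = 9.40/(0.96·5.67×10⁻⁸·7.854×10⁻⁵) + (1360)⁴
    = 2.199×10¹² + 3.421×10¹² = 5.620×10¹² K⁴.

T ≈ 1540 K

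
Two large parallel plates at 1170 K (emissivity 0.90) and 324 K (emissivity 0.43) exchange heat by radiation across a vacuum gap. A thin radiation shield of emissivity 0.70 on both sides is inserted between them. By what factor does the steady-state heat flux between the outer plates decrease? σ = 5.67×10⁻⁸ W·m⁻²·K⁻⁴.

Without shield: q₀ = σΔ(T⁴)/(1/ε₁+1/ε₂−1) with denominator 2.437.
With shield the two gaps are in series; the resistances add: (1/ε₁+1/ε_s−1)+(1/ε_s+1/ε₂−1) = 1.540+2.754 = 4.294.
Heat-flux ratio q₀/q = 4.294/2.437.

factor ≈ 1.76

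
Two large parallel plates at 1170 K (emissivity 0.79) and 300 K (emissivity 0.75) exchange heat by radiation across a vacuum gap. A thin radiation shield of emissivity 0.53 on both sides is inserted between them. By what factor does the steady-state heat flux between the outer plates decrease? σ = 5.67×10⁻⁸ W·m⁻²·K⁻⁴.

Without shield: q₀ = σΔ(T⁴)/(1/ε₁+1/ε₂−1) with denominator 1.599.
With shield the two gaps are in series; the resistances add: (1/ε₁+1/ε_s−1)+(1/ε_s+1/ε₂−1) = 2.153+2.220 = 4.373.
Heat-flux ratio q₀/q = 4.373/1.599.

factor ≈ 2.73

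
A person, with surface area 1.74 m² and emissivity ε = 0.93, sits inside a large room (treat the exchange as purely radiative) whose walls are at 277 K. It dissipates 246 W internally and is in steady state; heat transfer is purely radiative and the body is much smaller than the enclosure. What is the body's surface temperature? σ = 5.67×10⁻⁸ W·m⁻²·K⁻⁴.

T ≈ 304 K

For a small grey body in a large enclosure, net radiated power = εσA(T⁴ − T_w⁴).
Steady state: P = εσA(T⁴ − T_w⁴) with A = 1.74 m².
T⁴ = P/(εσA) + T_w⁴ = 246/(0.93·5.67×10⁻⁸·1.740) + (277)⁴
    = 2.681×10⁹ + 5.887×10⁹ = 8.568×10⁹ K⁴.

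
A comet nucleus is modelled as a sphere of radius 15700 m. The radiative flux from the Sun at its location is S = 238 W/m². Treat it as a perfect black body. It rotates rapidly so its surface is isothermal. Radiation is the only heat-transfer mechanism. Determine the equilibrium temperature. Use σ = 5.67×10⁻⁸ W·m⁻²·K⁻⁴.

T ≈ 180 K

At equilibrium, absorbed power = emitted power.
Absorbing cross-section = πr² = 7.744×10⁸ m²; emitting surface = 4πr² = 3.097×10⁹ m² (ratio 4).
S·A_cross = εσ·A_surf·T⁴  ⇒  T⁴ = S/(4σ).
T⁴ = 1.00·238/(4·5.67×10⁻⁸) = 1.049×10⁹ K⁴.
T = (1.049×10⁹)^(1/4).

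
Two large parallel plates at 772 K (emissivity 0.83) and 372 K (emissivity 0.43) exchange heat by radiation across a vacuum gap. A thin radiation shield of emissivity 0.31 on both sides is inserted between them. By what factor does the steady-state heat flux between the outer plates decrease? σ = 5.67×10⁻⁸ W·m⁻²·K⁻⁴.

factor ≈ 3.15

Without shield: q₀ = σΔ(T⁴)/(1/ε₁+1/ε₂−1) with denominator 2.530.
With shield the two gaps are in series; the resistances add: (1/ε₁+1/ε_s−1)+(1/ε_s+1/ε₂−1) = 3.431+4.551 = 7.982.
Heat-flux ratio q₀/q = 7.982/2.530.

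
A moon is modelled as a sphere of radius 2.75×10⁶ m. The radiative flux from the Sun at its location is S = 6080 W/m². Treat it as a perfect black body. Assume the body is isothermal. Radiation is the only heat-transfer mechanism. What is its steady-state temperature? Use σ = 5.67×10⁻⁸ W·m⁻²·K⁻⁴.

At equilibrium, absorbed power = emitted power.
Absorbing cross-section = πr² = 2.376×10¹³ m²; emitting surface = 4πr² = 9.503×10¹³ m² (ratio 4).
S·A_cross = εσ·A_surf·T⁴  ⇒  T⁴ = S/(4σ).
T⁴ = 1.00·6080/(4·5.67×10⁻⁸) = 2.681×10¹⁰ K⁴.
T = (2.681×10¹⁰)^(1/4).

T ≈ 405 K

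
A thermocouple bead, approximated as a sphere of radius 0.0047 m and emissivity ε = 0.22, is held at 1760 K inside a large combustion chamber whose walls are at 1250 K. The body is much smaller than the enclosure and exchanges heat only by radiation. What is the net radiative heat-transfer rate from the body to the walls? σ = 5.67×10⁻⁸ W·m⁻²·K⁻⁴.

P_net ≈ 24.8 W

For a small grey body in a large enclosure: P_net = εσA(T_body⁴ − T_wall⁴).
A = 4πr² = 2.776×10⁻⁴ m²; T_body⁴ − T_wall⁴ = 9.595×10¹² − 2.441×10¹² = 7.154×10¹² K⁴.
|P_net| = 0.22·5.67×10⁻⁸·2.776×10⁻⁴·7.154×10¹².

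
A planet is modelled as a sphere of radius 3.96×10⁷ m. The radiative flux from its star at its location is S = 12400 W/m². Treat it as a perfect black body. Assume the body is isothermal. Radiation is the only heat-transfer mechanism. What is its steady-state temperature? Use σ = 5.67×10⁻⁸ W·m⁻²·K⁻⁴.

T ≈ 484 K

At equilibrium, absorbed power = emitted power.
Absorbing cross-section = πr² = 4.927×10¹⁵ m²; emitting surface = 4πr² = 1.971×10¹⁶ m² (ratio 4).
S·A_cross = εσ·A_surf·T⁴  ⇒  T⁴ = S/(4σ).
T⁴ = 1.00·12400/(4·5.67×10⁻⁸) = 5.467×10¹⁰ K⁴.
T = (5.467×10¹⁰)^(1/4).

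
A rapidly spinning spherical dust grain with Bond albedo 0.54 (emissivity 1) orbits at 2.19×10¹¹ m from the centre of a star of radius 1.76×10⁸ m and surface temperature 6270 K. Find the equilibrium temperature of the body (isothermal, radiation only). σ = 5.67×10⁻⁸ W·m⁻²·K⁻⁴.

The star's surface emits σT_*⁴; at distance d the flux is S = σT_*⁴(R_*/d)².
S = 5.67×10⁻⁸·(6270)⁴·(1.76×10⁸/2.19×10¹¹)² = 56.60 W/m².
For an isothermal sphere T⁴ = (1−a)S/(4σ) = 1.148×10⁸ K⁴.

T ≈ 104 K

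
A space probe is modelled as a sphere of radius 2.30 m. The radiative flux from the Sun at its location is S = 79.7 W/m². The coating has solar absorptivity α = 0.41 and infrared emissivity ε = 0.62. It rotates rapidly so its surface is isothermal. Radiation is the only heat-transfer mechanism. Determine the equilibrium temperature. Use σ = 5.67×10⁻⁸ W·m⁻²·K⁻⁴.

T ≈ 123 K

At equilibrium, absorbed power = emitted power.
Absorbing cross-section = πr² = 16.62 m²; emitting surface = 4πr² = 66.48 m² (ratio 4).
αS·A_cross = εσ·A_surf·T⁴  ⇒  T⁴ = αS/(ε·4σ).
T⁴ = 0.410·79.7/(0.62·4·5.67×10⁻⁸) = 2.324×10⁸ K⁴.
T = (2.324×10⁸)^(1/4).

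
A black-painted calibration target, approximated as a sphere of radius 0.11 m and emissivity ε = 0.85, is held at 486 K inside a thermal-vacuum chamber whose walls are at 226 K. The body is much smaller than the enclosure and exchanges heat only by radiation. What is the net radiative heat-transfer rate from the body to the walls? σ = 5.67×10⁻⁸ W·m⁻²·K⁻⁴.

P_net ≈ 390 W

For a small grey body in a large enclosure: P_net = εσA(T_body⁴ − T_wall⁴).
A = 4πr² = 0.1521 m²; T_body⁴ − T_wall⁴ = 5.579×10¹⁰ − 2.609×10⁹ = 5.318×10¹⁰ K⁴.
|P_net| = 0.85·5.67×10⁻⁸·0.1521·5.318×10¹⁰.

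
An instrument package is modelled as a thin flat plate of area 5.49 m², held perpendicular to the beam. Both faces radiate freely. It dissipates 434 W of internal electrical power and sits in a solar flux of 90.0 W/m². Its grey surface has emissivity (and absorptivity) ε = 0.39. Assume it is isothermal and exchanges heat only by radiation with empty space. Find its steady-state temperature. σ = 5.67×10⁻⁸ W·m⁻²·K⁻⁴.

At steady state, absorbed solar power + internal power = radiated power.
Absorbed: α·S·A_cross = 0.39·90.0·5.490 = 192.7 W (cross-section A).
Total input = 192.7 + 434 = 626.7 W.
Radiated: εσ·A_surf·T⁴ with A_surf = 2A = 10.98 m².
T⁴ = 626.7/(0.39·5.67×10⁻⁸·10.98) = 2.581×10⁹ K⁴.

T ≈ 225 K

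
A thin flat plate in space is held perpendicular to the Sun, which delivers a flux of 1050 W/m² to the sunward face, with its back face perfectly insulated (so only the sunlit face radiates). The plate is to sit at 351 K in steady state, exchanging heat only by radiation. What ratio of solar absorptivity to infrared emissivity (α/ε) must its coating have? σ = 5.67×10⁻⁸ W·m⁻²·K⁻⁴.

α/ε ≈ 0.820

Balance: αS·A = εσ·1A·T⁴ ⇒ α/ε = σT⁴/S.
α/ε = 5.67×10⁻⁸·(351)⁴/1050 = 5.67×10⁻⁸·1.518×10¹⁰/1050.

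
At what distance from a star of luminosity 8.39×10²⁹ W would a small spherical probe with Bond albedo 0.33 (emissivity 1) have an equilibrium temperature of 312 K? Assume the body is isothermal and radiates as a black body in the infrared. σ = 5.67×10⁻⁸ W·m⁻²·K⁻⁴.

For an isothermal black-emitting sphere, (1−a)S·πr² = σ·4πr²·T⁴ ⇒ S = 4σT⁴/(1−a).
S = 4·5.67×10⁻⁸·(312)⁴/0.670 = 3208 W/m².
Flux falls as S = L/(4πd²), so d = √(L/(4πS)) = √(8.39×10²⁹/(4π·3208)).

d ≈ 4.56×10¹² m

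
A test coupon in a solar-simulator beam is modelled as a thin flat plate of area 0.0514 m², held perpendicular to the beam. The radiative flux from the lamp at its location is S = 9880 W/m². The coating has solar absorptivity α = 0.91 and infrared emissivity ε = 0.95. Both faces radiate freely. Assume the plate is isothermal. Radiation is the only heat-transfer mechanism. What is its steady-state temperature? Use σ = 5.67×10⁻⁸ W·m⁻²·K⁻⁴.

T ≈ 537 K

At equilibrium, absorbed power = emitted power.
Absorbing cross-section = A = 0.05140 m²; emitting surface = 2A = 0.1028 m² (ratio 2).
αS·A_cross = εσ·A_surf·T⁴  ⇒  T⁴ = αS/(ε·2σ).
T⁴ = 0.910·9880/(0.95·2·5.67×10⁻⁸) = 8.346×10¹⁰ K⁴.
T = (8.346×10¹⁰)^(1/4).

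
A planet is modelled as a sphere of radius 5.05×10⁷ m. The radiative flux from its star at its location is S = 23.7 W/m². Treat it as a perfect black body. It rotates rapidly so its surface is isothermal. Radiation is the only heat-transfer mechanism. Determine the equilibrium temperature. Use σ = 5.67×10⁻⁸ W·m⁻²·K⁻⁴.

At equilibrium, absorbed power = emitted power.
Absorbing cross-section = πr² = 8.012×10¹⁵ m²; emitting surface = 4πr² = 3.205×10¹⁶ m² (ratio 4).
S·A_cross = εσ·A_surf·T⁴  ⇒  T⁴ = S/(4σ).
T⁴ = 1.00·23.7/(4·5.67×10⁻⁸) = 1.045×10⁸ K⁴.
T = (1.045×10⁸)^(1/4).

T ≈ 101 K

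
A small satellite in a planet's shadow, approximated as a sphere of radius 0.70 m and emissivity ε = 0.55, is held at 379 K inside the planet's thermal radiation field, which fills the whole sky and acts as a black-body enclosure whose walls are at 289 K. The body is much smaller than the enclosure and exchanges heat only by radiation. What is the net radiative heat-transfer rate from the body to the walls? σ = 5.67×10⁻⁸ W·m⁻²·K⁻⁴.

For a small grey body in a large enclosure: P_net = εσA(T_body⁴ − T_wall⁴).
A = 4πr² = 6.158 m²; T_body⁴ − T_wall⁴ = 2.063×10¹⁰ − 6.976×10⁹ = 1.366×10¹⁰ K⁴.
|P_net| = 0.55·5.67×10⁻⁸·6.158·1.366×10¹⁰.

P_net ≈ 2620 W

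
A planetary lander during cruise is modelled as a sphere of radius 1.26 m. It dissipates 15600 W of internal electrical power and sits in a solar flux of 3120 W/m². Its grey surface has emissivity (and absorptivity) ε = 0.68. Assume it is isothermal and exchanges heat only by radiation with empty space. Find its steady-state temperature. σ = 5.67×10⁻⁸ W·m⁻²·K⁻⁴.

T ≈ 430 K

At steady state, absorbed solar power + internal power = radiated power.
Absorbed: α·S·A_cross = 0.68·3120·4.988 = 10580 W (cross-section πr²).
Total input = 10580 + 15600 = 26180 W.
Radiated: εσ·A_surf·T⁴ with A_surf = 4πr² = 19.95 m².
T⁴ = 26180/(0.68·5.67×10⁻⁸·19.95) = 3.404×10¹⁰ K⁴.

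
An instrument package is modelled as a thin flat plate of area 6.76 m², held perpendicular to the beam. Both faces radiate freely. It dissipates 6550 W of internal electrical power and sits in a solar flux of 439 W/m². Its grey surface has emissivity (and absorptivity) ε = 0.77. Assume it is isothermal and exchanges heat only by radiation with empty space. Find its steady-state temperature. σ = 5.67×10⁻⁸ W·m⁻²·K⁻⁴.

T ≈ 350 K

At steady state, absorbed solar power + internal power = radiated power.
Absorbed: α·S·A_cross = 0.77·439·6.760 = 2285 W (cross-section A).
Total input = 2285 + 6550 = 8835 W.
Radiated: εσ·A_surf·T⁴ with A_surf = 2A = 13.52 m².
T⁴ = 8835/(0.77·5.67×10⁻⁸·13.52) = 1.497×10¹⁰ K⁴.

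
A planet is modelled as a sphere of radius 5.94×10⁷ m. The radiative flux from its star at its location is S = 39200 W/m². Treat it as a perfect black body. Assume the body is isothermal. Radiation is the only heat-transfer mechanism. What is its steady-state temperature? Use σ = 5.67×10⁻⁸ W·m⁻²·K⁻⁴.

T ≈ 645 K

At equilibrium, absorbed power = emitted power.
Absorbing cross-section = πr² = 1.108×10¹⁶ m²; emitting surface = 4πr² = 4.434×10¹⁶ m² (ratio 4).
S·A_cross = εσ·A_surf·T⁴  ⇒  T⁴ = S/(4σ).
T⁴ = 1.00·39200/(4·5.67×10⁻⁸) = 1.728×10¹¹ K⁴.
T = (1.728×10¹¹)^(1/4).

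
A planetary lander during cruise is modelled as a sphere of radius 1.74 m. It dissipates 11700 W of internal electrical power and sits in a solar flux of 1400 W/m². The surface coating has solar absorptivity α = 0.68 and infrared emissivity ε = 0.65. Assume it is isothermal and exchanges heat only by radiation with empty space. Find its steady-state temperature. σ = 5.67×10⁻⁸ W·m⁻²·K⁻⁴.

At steady state, absorbed solar power + internal power = radiated power.
Absorbed: α·S·A_cross = 0.68·1400·9.511 = 9055 W (cross-section πr²).
Total input = 9055 + 11700 = 20750 W.
Radiated: εσ·A_surf·T⁴ with A_surf = 4πr² = 38.05 m².
T⁴ = 20750/(0.65·5.67×10⁻⁸·38.05) = 1.480×10¹⁰ K⁴.

T ≈ 349 K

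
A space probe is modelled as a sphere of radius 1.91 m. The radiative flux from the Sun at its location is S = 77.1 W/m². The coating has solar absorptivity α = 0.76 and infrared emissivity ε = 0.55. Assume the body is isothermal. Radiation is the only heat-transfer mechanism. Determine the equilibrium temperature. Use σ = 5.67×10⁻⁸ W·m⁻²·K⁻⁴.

At equilibrium, absorbed power = emitted power.
Absorbing cross-section = πr² = 11.46 m²; emitting surface = 4πr² = 45.84 m² (ratio 4).
αS·A_cross = εσ·A_surf·T⁴  ⇒  T⁴ = αS/(ε·4σ).
T⁴ = 0.760·77.1/(0.55·4·5.67×10⁻⁸) = 4.697×10⁸ K⁴.
T = (4.697×10⁸)^(1/4).

T ≈ 147 K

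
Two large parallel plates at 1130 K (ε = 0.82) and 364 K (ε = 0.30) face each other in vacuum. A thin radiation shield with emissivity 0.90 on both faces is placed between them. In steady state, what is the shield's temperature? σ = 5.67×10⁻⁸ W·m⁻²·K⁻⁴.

In steady state the net flux on the hot side equals that on the cold side.
σ(T₁⁴−T_s⁴)/D₁ = σ(T_s⁴−T₂⁴)/D₂, with D₁ = 1/ε₁+1/ε_s−1 = 1.331, D₂ = 1/ε_s+1/ε₂−1 = 3.444.
Solve for T_s⁴: T_s⁴ = (D₂·T₁⁴ + D₁·T₂⁴)/(D₁+D₂) = 1.181×10¹² K⁴.

T_s ≈ 1040 K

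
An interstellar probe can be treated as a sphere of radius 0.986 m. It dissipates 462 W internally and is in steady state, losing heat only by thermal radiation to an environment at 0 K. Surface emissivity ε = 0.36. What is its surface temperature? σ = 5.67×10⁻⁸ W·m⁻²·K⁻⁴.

T ≈ 207 K

Steady state: internal power = radiated power, P = εσA T⁴.
Radiating area A = 4πr² = 12.22 m².
T⁴ = P/(εσA) = 462/(0.36·5.67×10⁻⁸·12.22) = 1.853×10⁹ K⁴.
T = (1.853×10⁹)^(1/4).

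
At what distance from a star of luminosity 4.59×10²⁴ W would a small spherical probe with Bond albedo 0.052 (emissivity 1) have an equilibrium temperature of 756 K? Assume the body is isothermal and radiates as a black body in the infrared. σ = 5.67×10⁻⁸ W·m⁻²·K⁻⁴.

d ≈ 2.16×10⁹ m

For an isothermal black-emitting sphere, (1−a)S·πr² = σ·4πr²·T⁴ ⇒ S = 4σT⁴/(1−a).
S = 4·5.67×10⁻⁸·(756)⁴/0.948 = 78150 W/m².
Flux falls as S = L/(4πd²), so d = √(L/(4πS)) = √(4.59×10²⁴/(4π·78150)).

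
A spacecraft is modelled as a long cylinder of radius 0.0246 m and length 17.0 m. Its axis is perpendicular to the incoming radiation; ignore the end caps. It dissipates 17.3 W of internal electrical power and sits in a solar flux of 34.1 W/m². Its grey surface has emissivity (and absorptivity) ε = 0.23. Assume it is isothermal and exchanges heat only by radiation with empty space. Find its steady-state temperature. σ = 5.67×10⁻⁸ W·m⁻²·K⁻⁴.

T ≈ 162 K

At steady state, absorbed solar power + internal power = radiated power.
Absorbed: α·S·A_cross = 0.23·34.1·0.8364 = 6.560 W (cross-section 2rL).
Total input = 6.560 + 17.3 = 23.86 W.
Radiated: εσ·A_surf·T⁴ with A_surf = 2πrL = 2.628 m².
T⁴ = 23.86/(0.23·5.67×10⁻⁸·2.628) = 6.963×10⁸ K⁴.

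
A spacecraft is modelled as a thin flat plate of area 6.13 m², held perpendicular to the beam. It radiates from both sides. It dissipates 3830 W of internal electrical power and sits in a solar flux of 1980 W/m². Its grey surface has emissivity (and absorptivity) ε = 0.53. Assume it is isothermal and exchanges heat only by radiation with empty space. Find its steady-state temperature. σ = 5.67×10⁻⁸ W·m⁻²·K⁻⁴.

At steady state, absorbed solar power + internal power = radiated power.
Absorbed: α·S·A_cross = 0.53·1980·6.130 = 6433 W (cross-section A).
Total input = 6433 + 3830 = 10260 W.
Radiated: εσ·A_surf·T⁴ with A_surf = 2A = 12.26 m².
T⁴ = 10260/(0.53·5.67×10⁻⁸·12.26) = 2.786×10¹⁰ K⁴.

T ≈ 409 K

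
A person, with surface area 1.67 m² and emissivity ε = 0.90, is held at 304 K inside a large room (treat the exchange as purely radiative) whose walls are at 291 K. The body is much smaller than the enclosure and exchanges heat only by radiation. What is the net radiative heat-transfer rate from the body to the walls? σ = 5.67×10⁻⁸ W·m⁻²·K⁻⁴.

For a small grey body in a large enclosure: P_net = εσA(T_body⁴ − T_wall⁴).
A = 1.67 m²; T_body⁴ − T_wall⁴ = 8.541×10⁹ − 7.171×10⁹ = 1.370×10⁹ K⁴.
|P_net| = 0.90·5.67×10⁻⁸·1.670·1.370×10⁹.

P_net ≈ 117 W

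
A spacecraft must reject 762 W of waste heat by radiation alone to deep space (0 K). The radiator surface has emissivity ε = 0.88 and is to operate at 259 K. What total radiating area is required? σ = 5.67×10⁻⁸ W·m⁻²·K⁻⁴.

P = εσA T⁴ ⇒ A = P/(εσT⁴).
T⁴ = 4.500×10⁹ K⁴.
A = 762/(0.88 × 5.67×10⁻⁸ × 4.500×10⁹).

A ≈ 3.39 m²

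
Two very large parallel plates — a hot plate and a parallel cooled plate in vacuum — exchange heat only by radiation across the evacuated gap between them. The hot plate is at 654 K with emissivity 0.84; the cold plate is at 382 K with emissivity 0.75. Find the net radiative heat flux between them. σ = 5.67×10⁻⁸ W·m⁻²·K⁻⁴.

q ≈ 6010 W/m²

For two infinite grey parallel plates, q = σ(T₁⁴ − T₂⁴)/(1/ε₁ + 1/ε₂ − 1).
T₁⁴ − T₂⁴ = 1.829×10¹¹ − 2.129×10¹⁰ = 1.616×10¹¹ K⁴.
1/ε₁ + 1/ε₂ − 1 = 1.190 + 1.333 − 1 = 1.524.
q = 5.67×10⁻⁸ × 1.616×10¹¹ / 1.524.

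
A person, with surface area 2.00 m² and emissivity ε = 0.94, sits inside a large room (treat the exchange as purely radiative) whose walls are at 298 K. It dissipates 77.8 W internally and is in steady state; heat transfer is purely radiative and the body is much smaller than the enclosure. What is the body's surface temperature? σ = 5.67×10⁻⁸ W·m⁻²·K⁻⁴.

For a small grey body in a large enclosure, net radiated power = εσA(T⁴ − T_w⁴).
Steady state: P = εσA(T⁴ − T_w⁴) with A = 2.00 m².
T⁴ = P/(εσA) + T_w⁴ = 77.8/(0.94·5.67×10⁻⁸·2.000) + (298)⁴
    = 7.299×10⁸ + 7.886×10⁹ = 8.616×10⁹ K⁴.

T ≈ 305 K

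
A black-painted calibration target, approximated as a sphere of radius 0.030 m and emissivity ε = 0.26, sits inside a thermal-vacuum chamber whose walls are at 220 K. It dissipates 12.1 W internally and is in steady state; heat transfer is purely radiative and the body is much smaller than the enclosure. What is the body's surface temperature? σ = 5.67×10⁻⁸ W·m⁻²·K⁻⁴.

For a small grey body in a large enclosure, net radiated power = εσA(T⁴ − T_w⁴).
Steady state: P = εσA(T⁴ − T_w⁴) with A = 4πr² = 0.01131 m².
T⁴ = P/(εσA) + T_w⁴ = 12.1/(0.26·5.67×10⁻⁸·0.01131) + (220)⁴
    = 7.257×10¹⁰ + 2.343×10⁹ = 7.492×10¹⁰ K⁴.

T ≈ 523 K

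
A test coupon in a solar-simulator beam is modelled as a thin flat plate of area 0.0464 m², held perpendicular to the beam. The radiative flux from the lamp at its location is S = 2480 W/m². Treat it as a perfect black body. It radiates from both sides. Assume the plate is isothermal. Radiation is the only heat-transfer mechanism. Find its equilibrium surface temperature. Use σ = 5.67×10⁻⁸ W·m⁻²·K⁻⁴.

T ≈ 385 K

At equilibrium, absorbed power = emitted power.
Absorbing cross-section = A = 0.04640 m²; emitting surface = 2A = 0.09280 m² (ratio 2).
S·A_cross = εσ·A_surf·T⁴  ⇒  T⁴ = S/(2σ).
T⁴ = 1.00·2480/(2·5.67×10⁻⁸) = 2.187×10¹⁰ K⁴.
T = (2.187×10¹⁰)^(1/4).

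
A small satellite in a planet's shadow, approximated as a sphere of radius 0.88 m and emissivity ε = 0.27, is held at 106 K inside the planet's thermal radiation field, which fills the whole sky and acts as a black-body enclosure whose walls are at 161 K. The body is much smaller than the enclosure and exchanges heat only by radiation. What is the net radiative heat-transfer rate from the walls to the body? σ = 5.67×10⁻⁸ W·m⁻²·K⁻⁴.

P_net ≈ 81.3 W

For a small grey body in a large enclosure: P_net = εσA(T_body⁴ − T_wall⁴).
A = 4πr² = 9.731 m²; T_body⁴ − T_wall⁴ = 1.262×10⁸ − 6.719×10⁸ = -5.457×10⁸ K⁴.
|P_net| = 0.27·5.67×10⁻⁸·9.731·5.457×10⁸.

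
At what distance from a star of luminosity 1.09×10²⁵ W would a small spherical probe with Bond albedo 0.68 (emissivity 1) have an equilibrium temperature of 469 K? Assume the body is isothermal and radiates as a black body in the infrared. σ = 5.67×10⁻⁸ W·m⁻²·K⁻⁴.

For an isothermal black-emitting sphere, (1−a)S·πr² = σ·4πr²·T⁴ ⇒ S = 4σT⁴/(1−a).
S = 4·5.67×10⁻⁸·(469)⁴/0.320 = 34290 W/m².
Flux falls as S = L/(4πd²), so d = √(L/(4πS)) = √(1.09×10²⁵/(4π·34290)).

d ≈ 5.03×10⁹ m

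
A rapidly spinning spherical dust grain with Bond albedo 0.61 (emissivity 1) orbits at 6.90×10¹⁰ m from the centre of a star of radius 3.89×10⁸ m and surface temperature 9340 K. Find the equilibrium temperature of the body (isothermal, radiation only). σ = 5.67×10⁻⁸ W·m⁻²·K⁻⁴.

T ≈ 392 K

The star's surface emits σT_*⁴; at distance d the flux is S = σT_*⁴(R_*/d)².
S = 5.67×10⁻⁸·(9340)⁴·(3.89×10⁸/6.90×10¹⁰)² = 13710 W/m².
For an isothermal sphere T⁴ = (1−a)S/(4σ) = 2.358×10¹⁰ K⁴.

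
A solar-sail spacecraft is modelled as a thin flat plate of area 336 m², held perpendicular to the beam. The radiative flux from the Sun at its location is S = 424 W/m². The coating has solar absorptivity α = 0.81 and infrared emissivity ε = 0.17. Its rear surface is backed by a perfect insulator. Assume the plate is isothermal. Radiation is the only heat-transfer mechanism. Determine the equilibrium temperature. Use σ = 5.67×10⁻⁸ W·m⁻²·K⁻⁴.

At equilibrium, absorbed power = emitted power.
Absorbing cross-section = A = 336.0 m²; emitting surface = A = 336.0 m² (ratio 1).
αS·A_cross = εσ·A_surf·T⁴  ⇒  T⁴ = αS/(ε·1σ).
T⁴ = 0.810·424/(0.17·1·5.67×10⁻⁸) = 3.563×10¹⁰ K⁴.
T = (3.563×10¹⁰)^(1/4).

T ≈ 434 K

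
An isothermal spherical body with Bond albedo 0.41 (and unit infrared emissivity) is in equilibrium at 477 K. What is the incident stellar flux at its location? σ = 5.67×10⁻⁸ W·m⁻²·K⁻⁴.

S ≈ 19900 W/m²

(1−a)S·πr² = σ·4πr²·T⁴ ⇒ S = 4σT⁴/(1−a).
S = 4·5.67×10⁻⁸·5.177×10¹⁰/0.590.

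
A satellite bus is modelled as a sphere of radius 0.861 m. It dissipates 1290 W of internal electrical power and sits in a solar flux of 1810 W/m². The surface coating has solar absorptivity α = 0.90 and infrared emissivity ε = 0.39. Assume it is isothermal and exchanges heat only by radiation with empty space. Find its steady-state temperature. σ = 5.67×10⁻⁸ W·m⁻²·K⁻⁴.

At steady state, absorbed solar power + internal power = radiated power.
Absorbed: α·S·A_cross = 0.90·1810·2.329 = 3794 W (cross-section πr²).
Total input = 3794 + 1290 = 5084 W.
Radiated: εσ·A_surf·T⁴ with A_surf = 4πr² = 9.316 m².
T⁴ = 5084/(0.39·5.67×10⁻⁸·9.316) = 2.468×10¹⁰ K⁴.

T ≈ 396 K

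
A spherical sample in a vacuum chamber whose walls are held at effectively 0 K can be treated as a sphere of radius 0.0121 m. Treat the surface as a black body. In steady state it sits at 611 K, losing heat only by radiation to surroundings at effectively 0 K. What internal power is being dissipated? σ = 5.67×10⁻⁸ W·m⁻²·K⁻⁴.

Steady state: P = εσA T⁴.
A = 4πr² = 0.001840 m²; T⁴ = (611)⁴ = 1.394×10¹¹ K⁴.
P = 1.0 × 5.67×10⁻⁸ × 0.001840 × 1.394×10¹¹.

P ≈ 14.5 W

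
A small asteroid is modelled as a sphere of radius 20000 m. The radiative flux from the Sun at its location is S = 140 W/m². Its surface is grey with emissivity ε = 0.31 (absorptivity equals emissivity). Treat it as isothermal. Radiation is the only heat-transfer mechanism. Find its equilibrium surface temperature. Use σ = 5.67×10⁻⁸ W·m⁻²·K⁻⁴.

T ≈ 158 K

At equilibrium, absorbed power = emitted power.
Absorbing cross-section = πr² = 1.257×10⁹ m²; emitting surface = 4πr² = 5.027×10⁹ m² (ratio 4).
εS·A_cross = εσ·A_surf·T⁴  ⇒  T⁴ = S/(4σ)   (ε cancels).
T⁴ = 140/(4·5.67×10⁻⁸) = 6.173×10⁸ K⁴.
T = (6.173×10⁸)^(1/4).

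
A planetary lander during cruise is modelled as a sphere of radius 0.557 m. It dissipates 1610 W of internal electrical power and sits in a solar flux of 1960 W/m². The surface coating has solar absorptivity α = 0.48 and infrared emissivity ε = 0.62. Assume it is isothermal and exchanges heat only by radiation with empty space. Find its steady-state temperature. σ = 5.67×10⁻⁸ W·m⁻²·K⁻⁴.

At steady state, absorbed solar power + internal power = radiated power.
Absorbed: α·S·A_cross = 0.48·1960·0.9747 = 917.0 W (cross-section πr²).
Total input = 917.0 + 1610 = 2527 W.
Radiated: εσ·A_surf·T⁴ with A_surf = 4πr² = 3.899 m².
T⁴ = 2527/(0.62·5.67×10⁻⁸·3.899) = 1.844×10¹⁰ K⁴.

T ≈ 368 K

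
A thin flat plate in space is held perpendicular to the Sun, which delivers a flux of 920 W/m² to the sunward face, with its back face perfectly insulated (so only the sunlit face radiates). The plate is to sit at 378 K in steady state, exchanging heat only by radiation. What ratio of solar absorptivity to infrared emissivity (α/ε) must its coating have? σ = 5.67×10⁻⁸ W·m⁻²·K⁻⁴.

α/ε ≈ 1.26

Balance: αS·A = εσ·1A·T⁴ ⇒ α/ε = σT⁴/S.
α/ε = 5.67×10⁻⁸·(378)⁴/920 = 5.67×10⁻⁸·2.042×10¹⁰/920.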